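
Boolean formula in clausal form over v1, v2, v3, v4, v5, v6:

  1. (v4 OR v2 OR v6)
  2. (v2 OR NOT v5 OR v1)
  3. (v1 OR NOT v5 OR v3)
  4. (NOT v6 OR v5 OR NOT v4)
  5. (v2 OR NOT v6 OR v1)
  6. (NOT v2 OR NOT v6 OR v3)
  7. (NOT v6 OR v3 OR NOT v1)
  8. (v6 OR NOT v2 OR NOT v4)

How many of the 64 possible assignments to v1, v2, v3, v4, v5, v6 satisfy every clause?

22

Case analysis on v6 and v2:
  v6=T, v2=T: v1 free; 3 ways for (v3,v4,v5) × 2^1 = 6.
  v6=T, v2=F: remaining (v1,v3,v4,v5) ∈ {(T,T,F,F); (T,T,F,T); (T,T,T,T)} — 3.
  v6=F, v2=T: 7 of the 16 assignments to (v1,v3,v4,v5) work.
  v6=F, v2=F: v3 free; 3 ways for (v1,v4,v5) × 2^1 = 6.
Total: 6 + 3 + 7 + 6 = 22.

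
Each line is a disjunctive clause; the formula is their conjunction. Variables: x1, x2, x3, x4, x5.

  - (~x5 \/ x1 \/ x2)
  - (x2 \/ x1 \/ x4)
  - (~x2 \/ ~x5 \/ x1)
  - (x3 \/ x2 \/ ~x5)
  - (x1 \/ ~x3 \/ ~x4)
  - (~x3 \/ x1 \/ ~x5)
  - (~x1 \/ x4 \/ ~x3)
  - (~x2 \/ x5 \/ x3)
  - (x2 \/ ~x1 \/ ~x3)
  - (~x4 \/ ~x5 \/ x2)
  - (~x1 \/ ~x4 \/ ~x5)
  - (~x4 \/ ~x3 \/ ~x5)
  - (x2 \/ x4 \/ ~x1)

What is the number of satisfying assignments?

Satisfying assignments:
  x1=0 x2=0 x3=0 x4=1 x5=0
  x1=0 x2=1 x3=1 x4=0 x5=0
  x1=1 x2=0 x3=0 x4=1 x5=0
  x1=1 x2=1 x3=0 x4=0 x5=1
  x1=1 x2=1 x3=1 x4=1 x5=0
That's 5 in total.

5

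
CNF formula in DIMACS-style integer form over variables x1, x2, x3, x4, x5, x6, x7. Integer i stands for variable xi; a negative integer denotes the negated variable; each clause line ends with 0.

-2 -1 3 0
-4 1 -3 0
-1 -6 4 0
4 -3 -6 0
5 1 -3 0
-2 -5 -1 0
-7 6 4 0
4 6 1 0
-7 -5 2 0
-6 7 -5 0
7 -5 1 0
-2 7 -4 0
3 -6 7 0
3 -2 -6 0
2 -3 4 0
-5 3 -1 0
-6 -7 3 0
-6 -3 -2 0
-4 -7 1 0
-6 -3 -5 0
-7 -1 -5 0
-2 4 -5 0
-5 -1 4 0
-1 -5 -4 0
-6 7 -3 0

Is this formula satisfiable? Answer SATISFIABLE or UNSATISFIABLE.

SATISFIABLE

Branch on x1: take x1 = True.
Try x2 = False.
Set x3 = False and propagate.
  then x5 is forced to False.
The remaining clauses are satisfied by x4 = True, x6 = False, x7 = False.
Every clause has at least one true literal under this assignment.
So x1 = T, x2 = F, x3 = F, x4 = T, x5 = F, x6 = F, x7 = F is a satisfying assignment.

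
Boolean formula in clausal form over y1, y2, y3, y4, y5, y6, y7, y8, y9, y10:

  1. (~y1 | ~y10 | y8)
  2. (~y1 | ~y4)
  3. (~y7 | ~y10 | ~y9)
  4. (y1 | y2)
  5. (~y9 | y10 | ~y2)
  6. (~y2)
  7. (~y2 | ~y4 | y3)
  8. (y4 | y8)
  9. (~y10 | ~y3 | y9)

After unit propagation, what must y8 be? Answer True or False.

True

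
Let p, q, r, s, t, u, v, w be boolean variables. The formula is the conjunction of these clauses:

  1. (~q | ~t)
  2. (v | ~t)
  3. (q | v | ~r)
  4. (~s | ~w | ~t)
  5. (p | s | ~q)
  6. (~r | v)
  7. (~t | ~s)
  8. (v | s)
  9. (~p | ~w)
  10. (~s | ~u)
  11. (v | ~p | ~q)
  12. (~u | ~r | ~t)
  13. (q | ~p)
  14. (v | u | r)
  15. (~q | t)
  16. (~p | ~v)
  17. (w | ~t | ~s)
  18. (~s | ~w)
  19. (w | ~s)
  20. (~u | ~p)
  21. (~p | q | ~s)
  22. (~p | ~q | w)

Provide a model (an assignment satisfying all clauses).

Branch on p: take p = False.
Branch on q: take q = False.
The remaining clauses are satisfied by r = False, s = False, t = False, u = True, v = True, w = True.
Every clause has at least one true literal under this assignment.

p=False, q=False, r=False, s=False, t=False, u=True, v=True, w=True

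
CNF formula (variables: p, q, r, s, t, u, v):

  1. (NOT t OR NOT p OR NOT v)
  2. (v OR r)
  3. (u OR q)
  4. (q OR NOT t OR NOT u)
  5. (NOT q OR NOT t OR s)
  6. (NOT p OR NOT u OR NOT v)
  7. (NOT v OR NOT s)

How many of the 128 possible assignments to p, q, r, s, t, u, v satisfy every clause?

Case analysis on v and q:
  v=T, q=T: r free; 3 ways for (p,s,t,u) × 2^1 = 6.
  v=T, q=F: remaining (p,r,s,t,u) ∈ {(F,F,F,F,T); (F,T,F,F,T)} — 2.
  v=F, q=T: p, u free; 3 ways for (r,s,t) × 2^2 = 12.
  v=F, q=F: remaining (p,r,s,t,u) ∈ {(F,T,F,F,T); (F,T,T,F,T); (T,T,F,F,T); (T,T,T,F,T)} — 4.
Total: 6 + 2 + 12 + 4 = 24.

24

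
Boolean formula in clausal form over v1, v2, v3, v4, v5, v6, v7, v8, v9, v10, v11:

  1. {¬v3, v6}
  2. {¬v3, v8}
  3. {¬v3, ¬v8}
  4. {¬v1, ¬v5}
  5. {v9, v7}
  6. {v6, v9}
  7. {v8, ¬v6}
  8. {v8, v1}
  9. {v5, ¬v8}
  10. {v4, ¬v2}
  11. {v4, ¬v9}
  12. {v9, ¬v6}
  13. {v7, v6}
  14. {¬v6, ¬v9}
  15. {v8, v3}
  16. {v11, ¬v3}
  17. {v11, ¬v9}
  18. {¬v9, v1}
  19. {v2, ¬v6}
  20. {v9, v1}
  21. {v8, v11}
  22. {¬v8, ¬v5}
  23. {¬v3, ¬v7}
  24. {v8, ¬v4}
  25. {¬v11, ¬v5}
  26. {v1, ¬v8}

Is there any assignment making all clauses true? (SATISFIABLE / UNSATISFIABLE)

UNSATISFIABLE

v8 = True:
  propagation gives v3=False, v5=True; an empty clause results — contradiction.
v8 = False:
  propagation gives v3=False; an empty clause results — contradiction.
Every branch closes, so no satisfying assignment exists.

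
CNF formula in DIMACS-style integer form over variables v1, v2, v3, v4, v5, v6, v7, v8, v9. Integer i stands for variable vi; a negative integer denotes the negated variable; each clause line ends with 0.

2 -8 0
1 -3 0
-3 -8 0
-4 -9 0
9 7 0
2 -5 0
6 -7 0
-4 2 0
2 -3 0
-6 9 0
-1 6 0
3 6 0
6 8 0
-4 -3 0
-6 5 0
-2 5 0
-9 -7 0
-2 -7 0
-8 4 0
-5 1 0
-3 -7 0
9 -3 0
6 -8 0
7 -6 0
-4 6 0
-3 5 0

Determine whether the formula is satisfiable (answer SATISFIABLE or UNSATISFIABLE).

v6 = True:
  propagation gives v9=True, v4=False, v5=True, v2=True; an empty clause results — contradiction.
v6 = False:
  propagation gives v7=False, v9=True, v4=False, v1=False; an empty clause results — contradiction.
Every branch closes, so no satisfying assignment exists.

UNSATISFIABLE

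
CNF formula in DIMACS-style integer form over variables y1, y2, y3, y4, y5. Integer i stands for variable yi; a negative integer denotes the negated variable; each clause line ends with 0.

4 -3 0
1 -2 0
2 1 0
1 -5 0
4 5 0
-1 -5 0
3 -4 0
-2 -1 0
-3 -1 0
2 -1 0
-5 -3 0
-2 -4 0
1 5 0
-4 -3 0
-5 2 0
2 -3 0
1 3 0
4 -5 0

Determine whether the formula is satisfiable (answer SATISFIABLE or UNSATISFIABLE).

y1 = True:
  propagation gives y5=False, y4=True, y3=True; an empty clause results — contradiction.
y1 = False:
  propagation gives y2=False; an empty clause results — contradiction.
Every branch closes, so no satisfying assignment exists.

UNSATISFIABLE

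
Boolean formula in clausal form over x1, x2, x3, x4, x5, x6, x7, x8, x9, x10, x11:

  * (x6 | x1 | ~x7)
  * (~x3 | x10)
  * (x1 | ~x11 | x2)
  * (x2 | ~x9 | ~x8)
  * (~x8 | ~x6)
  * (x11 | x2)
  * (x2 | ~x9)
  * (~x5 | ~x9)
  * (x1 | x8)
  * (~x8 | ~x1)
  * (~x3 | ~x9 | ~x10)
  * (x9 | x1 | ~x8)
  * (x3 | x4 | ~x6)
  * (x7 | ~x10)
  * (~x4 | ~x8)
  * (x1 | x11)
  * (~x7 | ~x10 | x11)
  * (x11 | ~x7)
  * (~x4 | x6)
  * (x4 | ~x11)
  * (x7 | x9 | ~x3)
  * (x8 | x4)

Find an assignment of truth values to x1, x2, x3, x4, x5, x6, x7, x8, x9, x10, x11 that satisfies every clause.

x1=1, x2=1, x3=0, x4=1, x5=0, x6=1, x7=1, x8=0, x9=1, x10=1, x11=1

x2 occurs only positively in the remaining clauses — set x2 = True.
x5 occurs only negated in the remaining clauses — set x5 = False.
Set x1 = True and propagate.
  then x8 is forced to False.
  then x4 is forced to True.
  then x6 is forced to True.
Set x3 = False and propagate.
Branch on x7: take x7 = True.
  then x11 is forced to True.
x9, x10 are now unconstrained; take x9 = True, x10 = True.
Every clause has at least one true literal under this assignment.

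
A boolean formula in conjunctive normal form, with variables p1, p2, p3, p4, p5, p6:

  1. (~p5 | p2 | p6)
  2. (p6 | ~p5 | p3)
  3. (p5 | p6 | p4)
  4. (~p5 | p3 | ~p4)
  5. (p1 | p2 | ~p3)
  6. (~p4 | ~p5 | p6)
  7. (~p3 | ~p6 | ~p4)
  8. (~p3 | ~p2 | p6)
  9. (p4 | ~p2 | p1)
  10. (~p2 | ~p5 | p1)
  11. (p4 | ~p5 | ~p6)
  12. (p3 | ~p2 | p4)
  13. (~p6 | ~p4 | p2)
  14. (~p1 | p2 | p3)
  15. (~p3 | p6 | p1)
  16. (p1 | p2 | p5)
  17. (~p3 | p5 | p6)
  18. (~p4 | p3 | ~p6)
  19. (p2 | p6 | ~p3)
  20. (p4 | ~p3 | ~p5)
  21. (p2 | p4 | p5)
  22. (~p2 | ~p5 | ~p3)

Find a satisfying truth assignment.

p1=F, p2=T, p3=F, p4=T, p5=F, p6=F

Branch on p1: take p1 = False.
Try p2 = True.
  then p4 is forced to True.
  then p5 is forced to False.
The remaining clauses are satisfied by p3 = False, p6 = False.
Every clause has at least one true literal under this assignment.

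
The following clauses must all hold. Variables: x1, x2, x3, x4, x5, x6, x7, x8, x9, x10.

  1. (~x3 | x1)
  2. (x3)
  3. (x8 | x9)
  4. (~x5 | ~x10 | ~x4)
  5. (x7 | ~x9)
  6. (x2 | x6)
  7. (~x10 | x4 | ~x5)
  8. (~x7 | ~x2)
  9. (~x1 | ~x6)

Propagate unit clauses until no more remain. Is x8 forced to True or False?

(x3) is a unit clause: x3 = True.
(x1 | ~x3) with x3 = True leaves only x1, so x1 = True.
(~x1 | ~x6): since x1 = True, the clause reduces to (~x6). x6 = False.
(x2 | x6): since x6 = False, the clause reduces to (x2). x2 = True.
From (~x7 | ~x2) and x2 = True: x7 = False.
(~x9 | x7): since x7 = False, the clause reduces to (~x9). x9 = False.
(x9 | x8) with x9 = False leaves only x8, so x8 = True.

True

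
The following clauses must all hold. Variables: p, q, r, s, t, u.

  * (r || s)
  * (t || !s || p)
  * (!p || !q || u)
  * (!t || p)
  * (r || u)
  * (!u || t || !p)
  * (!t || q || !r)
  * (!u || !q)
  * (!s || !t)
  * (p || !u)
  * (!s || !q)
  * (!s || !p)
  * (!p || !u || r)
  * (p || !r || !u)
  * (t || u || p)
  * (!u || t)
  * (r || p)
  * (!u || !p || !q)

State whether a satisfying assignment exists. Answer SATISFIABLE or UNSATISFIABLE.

SATISFIABLE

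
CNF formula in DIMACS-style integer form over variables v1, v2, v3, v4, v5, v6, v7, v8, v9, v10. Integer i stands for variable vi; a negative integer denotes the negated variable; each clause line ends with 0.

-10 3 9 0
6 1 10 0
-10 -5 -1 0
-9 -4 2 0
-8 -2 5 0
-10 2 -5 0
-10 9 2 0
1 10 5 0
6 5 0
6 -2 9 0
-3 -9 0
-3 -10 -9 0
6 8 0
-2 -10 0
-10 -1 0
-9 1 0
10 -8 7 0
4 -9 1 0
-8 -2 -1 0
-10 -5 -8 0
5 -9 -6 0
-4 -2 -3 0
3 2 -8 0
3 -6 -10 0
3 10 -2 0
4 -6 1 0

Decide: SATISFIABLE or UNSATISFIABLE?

v7 occurs only positively in the remaining clauses — set v7 = True.
Branch on v1: take v1 = True.
  then v10 is forced to False.
Set v2 = False and propagate.
Branch on v3: take v3 = True.
  then v9 is forced to False.
The remaining clauses are satisfied by v4 = True, v5 = False, v6 = True, v8 = True.
Every clause has at least one true literal under this assignment.
So v1=T, v2=F, v3=T, v4=T, v5=F, v6=T, v7=T, v8=T, v9=F, v10=F is a satisfying assignment.

SATISFIABLE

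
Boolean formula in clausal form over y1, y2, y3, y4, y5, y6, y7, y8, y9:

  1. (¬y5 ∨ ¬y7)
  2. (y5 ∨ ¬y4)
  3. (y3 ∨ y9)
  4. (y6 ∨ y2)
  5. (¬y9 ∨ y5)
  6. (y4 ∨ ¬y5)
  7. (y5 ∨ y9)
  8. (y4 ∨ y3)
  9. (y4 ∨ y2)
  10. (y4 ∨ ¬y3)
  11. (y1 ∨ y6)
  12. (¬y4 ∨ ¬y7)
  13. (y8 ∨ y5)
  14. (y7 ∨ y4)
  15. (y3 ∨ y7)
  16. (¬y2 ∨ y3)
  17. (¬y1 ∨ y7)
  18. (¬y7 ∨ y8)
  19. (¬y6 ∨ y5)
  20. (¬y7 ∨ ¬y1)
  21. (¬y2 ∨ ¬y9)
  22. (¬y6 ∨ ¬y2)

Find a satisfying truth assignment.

y1=F, y2=F, y3=T, y4=T, y5=T, y6=T, y7=F, y8=F, y9=F

Set y1 = False and propagate.
  then y6 is forced to True.
  then y5 is forced to True.
  then y7 is forced to False.
  then y4 is forced to True.
  then y3 is forced to True.
  then y2 is forced to False.
y8, y9 are now unconstrained; take y8 = False, y9 = False.
Every clause has at least one true literal under this assignment.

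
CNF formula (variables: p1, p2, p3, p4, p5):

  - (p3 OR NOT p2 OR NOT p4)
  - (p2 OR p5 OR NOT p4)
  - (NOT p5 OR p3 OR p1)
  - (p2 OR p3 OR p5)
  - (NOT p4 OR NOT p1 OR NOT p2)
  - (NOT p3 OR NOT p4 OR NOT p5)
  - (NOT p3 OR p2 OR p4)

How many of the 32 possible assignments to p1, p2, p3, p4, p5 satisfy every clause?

10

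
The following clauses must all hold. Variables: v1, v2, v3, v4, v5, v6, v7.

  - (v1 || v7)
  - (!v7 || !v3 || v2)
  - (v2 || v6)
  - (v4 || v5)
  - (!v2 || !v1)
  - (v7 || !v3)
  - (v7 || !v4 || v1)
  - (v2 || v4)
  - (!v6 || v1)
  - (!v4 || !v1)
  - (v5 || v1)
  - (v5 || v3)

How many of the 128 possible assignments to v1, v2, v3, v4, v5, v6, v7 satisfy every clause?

Satisfying assignments:
  v1=0 v2=1 v3=0 v4=0 v5=1 v6=0 v7=1
  v1=0 v2=1 v3=0 v4=1 v5=1 v6=0 v7=1
  v1=0 v2=1 v3=1 v4=0 v5=1 v6=0 v7=1
  v1=0 v2=1 v3=1 v4=1 v5=1 v6=0 v7=1
Count: 4.

4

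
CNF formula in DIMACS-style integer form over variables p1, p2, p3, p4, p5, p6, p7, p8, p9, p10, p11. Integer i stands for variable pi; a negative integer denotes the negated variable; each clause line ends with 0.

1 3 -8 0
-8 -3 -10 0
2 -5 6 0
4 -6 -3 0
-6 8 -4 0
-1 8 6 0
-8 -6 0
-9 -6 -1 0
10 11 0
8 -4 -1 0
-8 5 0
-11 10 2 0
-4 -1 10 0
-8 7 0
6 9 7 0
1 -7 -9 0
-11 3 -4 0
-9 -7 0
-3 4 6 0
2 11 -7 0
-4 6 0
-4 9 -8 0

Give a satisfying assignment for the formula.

p1=F, p2=F, p3=F, p4=F, p5=T, p6=T, p7=T, p8=F, p9=F, p10=T, p11=T

Check each clause:
  1. {p3, ¬p8, p1} — ¬p8 is true.
  2. {¬p10, ¬p3, ¬p8} — ¬p8 is true.
  3. {¬p5, p6, p2} — p6 is true.
  4. {¬p6, p4, ¬p3} — ¬p3 is true.
  5. {¬p6, ¬p4, p8} — ¬p4 is true.
  6. {p6, p8, ¬p1} — ¬p1 is true.
  7. {¬p6, ¬p8} — ¬p8 is true.
  8. {¬p6, ¬p9, ¬p1} — ¬p1 is true.
  9. {p10, p11} — p10 is true.
  10. {p8, ¬p4, ¬p1} — ¬p4 is true.
  11. {¬p8, p5} — ¬p8 is true.
  12. {p2, ¬p11, p10} — p10 is true.
  13. {¬p4, p10, ¬p1} — p10 is true.
  14. {p7, ¬p8} — ¬p8 is true.
  15. {p7, p6, p9} — p6 is true.
  16. {¬p7, p1, ¬p9} — ¬p9 is true.
  17. {¬p4, p3, ¬p11} — ¬p4 is true.
  18. {¬p7, ¬p9} — ¬p9 is true.
  19. {p4, ¬p3, p6} — ¬p3 is true.
  20. {p2, ¬p7, p11} — p11 is true.
  21. {¬p4, p6} — ¬p4 is true.
  22. {¬p4, ¬p8, p9} — ¬p8 is true.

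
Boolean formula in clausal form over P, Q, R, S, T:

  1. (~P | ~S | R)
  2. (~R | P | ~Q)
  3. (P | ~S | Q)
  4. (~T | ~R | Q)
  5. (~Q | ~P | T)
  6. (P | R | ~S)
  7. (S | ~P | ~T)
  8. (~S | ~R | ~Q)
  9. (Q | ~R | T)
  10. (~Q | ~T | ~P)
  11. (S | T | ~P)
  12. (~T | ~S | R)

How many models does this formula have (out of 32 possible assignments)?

4

Satisfying assignments:
  P=F Q=F R=F S=F T=F
  P=F Q=F R=F S=F T=T
  P=F Q=T R=F S=F T=F
  P=F Q=T R=F S=F T=T
Count: 4.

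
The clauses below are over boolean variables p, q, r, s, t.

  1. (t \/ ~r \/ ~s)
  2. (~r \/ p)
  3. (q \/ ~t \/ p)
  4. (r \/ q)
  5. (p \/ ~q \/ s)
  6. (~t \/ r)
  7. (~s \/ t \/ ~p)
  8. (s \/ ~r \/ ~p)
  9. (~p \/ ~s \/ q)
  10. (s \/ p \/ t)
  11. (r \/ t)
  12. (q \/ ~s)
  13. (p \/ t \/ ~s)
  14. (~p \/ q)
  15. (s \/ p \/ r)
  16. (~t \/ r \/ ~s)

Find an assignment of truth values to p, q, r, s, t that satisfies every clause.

Set p = True and propagate.
  then q is forced to True.
Set r = True and propagate.
  then s is forced to True.
  then t is forced to True.
Check each clause:
  1. (t \/ ~s \/ ~r) — t is true.
  2. (~r \/ p) — p is true.
  3. (~t \/ p \/ q) — p is true.
  4. (q \/ r) — q is true.
  5. (~q \/ p \/ s) — p is true.
  6. (r \/ ~t) — r is true.
  7. (~p \/ ~s \/ t) — t is true.
  8. (s \/ ~p \/ ~r) — s is true.
  9. (~p \/ q \/ ~s) — q is true.
  10. (t \/ p \/ s) — p is true.
  11. (r \/ t) — r is true.
  12. (~s \/ q) — q is true.
  13. (~s \/ p \/ t) — p is true.
  14. (q \/ ~p) — q is true.
  15. (p \/ r \/ s) — p is true.
  16. (r \/ ~t \/ ~s) — r is true.

p=T  q=T  r=T  s=T  t=T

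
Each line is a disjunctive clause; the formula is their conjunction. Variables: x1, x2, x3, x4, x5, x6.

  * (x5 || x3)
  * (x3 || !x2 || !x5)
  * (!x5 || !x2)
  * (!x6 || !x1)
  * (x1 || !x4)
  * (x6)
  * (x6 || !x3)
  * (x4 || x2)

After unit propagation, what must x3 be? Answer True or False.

True

(x6) is a unit clause: x6 = True.
(!x1 || !x6): since x6 = True, the clause reduces to (!x1). x1 = False.
(x1 || !x4): since x1 = False, the clause reduces to (!x4). x4 = False.
(x2 || x4): since x4 = False, the clause reduces to (x2). x2 = True.
(!x5 || !x2): since x2 = True, the clause reduces to (!x5). x5 = False.
(x3 || x5): since x5 = False, the clause reduces to (x3). x3 = True.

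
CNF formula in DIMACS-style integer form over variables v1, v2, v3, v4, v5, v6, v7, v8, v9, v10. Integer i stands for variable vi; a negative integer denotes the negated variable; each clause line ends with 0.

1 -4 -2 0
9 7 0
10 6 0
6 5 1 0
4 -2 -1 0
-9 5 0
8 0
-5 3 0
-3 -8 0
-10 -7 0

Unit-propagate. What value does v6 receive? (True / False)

Unit clause (v8) sets v8 = True.
(¬v8 ∨ ¬v3) with v8 = True leaves only ¬v3, so v3 = False.
(¬v5 ∨ v3) with v3 = False leaves only ¬v5, so v5 = False.
In (v5 ∨ ¬v9), v5 is now false; ¬v9 must hold, so v9 = False.
In (v9 ∨ v7), v9 is now false; v7 must hold, so v7 = True.
(¬v7 ∨ ¬v10) with v7 = True leaves only ¬v10, so v10 = False.
In (v6 ∨ v10), v10 is now false; v6 must hold, so v6 = True.

True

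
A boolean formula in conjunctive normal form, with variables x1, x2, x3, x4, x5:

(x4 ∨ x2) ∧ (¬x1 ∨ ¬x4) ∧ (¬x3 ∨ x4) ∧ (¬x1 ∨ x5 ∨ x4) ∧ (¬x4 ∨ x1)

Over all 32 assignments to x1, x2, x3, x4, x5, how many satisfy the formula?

3

Satisfying assignments:
  x1=F x2=T x3=F x4=F x5=F
  x1=F x2=T x3=F x4=F x5=T
  x1=T x2=T x3=F x4=F x5=T
Count: 3.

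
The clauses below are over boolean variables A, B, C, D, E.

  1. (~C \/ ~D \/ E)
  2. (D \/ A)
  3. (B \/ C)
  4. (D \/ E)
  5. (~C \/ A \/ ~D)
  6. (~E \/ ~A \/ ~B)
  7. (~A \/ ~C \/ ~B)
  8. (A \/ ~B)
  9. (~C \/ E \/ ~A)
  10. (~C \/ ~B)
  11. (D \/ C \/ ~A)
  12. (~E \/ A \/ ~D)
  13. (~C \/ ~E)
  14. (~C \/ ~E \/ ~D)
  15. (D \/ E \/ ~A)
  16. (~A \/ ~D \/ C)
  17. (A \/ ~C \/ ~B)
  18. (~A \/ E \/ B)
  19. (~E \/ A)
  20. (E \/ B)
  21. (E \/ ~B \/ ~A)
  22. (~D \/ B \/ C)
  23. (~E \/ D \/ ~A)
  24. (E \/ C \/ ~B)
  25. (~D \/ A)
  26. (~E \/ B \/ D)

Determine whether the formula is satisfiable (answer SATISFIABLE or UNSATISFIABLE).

UNSATISFIABLE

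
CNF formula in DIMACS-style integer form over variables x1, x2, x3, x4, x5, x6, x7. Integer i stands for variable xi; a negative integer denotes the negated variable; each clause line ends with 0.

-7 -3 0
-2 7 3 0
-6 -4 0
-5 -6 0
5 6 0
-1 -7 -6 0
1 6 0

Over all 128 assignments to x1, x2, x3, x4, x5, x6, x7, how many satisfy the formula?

Split on x6, then x7.
  x6=T, x7=T: remaining (x1,x2,x3,x4,x5) ∈ {(F,F,F,F,F); (F,T,F,F,F)} — 2.
  x6=T, x7=F: x1 free; 3 ways for (x2,x3,x4,x5) × 2^1 = 6.
  x6=F, x7=T: remaining (x1,x2,x3,x4,x5) ∈ {(T,F,F,F,T); (T,F,F,T,T); (T,T,F,F,T); (T,T,F,T,T)} — 4.
  x6=F, x7=F: x4 free; 3 ways for (x1,x2,x3,x5) × 2^1 = 6.
Total: 2 + 6 + 4 + 6 = 18.

18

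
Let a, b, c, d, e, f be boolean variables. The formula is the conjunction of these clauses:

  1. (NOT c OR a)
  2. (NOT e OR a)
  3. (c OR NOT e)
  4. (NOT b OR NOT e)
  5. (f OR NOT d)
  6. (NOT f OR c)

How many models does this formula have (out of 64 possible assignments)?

13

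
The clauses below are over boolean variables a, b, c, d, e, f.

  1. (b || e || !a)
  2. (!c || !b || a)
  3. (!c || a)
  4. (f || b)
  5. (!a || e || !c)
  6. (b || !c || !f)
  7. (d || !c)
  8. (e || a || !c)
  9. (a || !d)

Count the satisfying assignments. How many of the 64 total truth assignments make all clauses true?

18

Split on a, then c.
  a=1, c=1: remaining (b,d,e,f) ∈ {(1,1,1,0); (1,1,1,1)} — 2.
  a=1, c=0: d free; 5 ways for (b,e,f) × 2^1 = 10.
  a=0, c=1: a clause becomes empty — 0.
  a=0, c=0: e free; 3 ways for (b,d,f) × 2^1 = 6.
Total: 2 + 10 + 0 + 6 = 18.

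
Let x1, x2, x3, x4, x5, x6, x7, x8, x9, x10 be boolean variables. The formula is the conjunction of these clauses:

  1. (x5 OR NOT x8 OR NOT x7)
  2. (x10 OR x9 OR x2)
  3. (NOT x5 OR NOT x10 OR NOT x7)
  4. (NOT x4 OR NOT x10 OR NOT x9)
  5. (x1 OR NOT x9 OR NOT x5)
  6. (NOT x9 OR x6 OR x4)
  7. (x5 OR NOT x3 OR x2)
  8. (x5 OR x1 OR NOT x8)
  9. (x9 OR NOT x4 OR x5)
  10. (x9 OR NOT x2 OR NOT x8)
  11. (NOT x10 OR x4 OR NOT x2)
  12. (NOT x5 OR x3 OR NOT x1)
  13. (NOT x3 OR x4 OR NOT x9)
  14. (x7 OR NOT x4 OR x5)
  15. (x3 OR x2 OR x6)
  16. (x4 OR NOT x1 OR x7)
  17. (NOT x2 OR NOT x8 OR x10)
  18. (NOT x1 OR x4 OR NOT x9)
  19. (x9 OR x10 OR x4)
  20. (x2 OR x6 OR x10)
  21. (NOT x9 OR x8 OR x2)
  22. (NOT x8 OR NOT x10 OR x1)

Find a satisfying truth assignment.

Try x1 = False.
For the remaining variables, x2 = True, x3 = False, x4 = True, x5 = True, x6 = False, x7 = True, x8 = False, x9 = False, x10 = False works.
Check each clause:
  1. (NOT x7 OR NOT x8 OR x5) — NOT x8 is true.
  2. (x9 OR x2 OR x10) — x2 is true.
  3. (NOT x7 OR NOT x10 OR NOT x5) — NOT x10 is true.
  4. (NOT x9 OR NOT x10 OR NOT x4) — NOT x10 is true.
  5. (NOT x9 OR NOT x5 OR x1) — NOT x9 is true.
  6. (NOT x9 OR x4 OR x6) — x4 is true.
  7. (NOT x3 OR x2 OR x5) — NOT x3 is true.
  8. (x5 OR x1 OR NOT x8) — NOT x8 is true.
  9. (x9 OR NOT x4 OR x5) — x5 is true.
  10. (NOT x8 OR NOT x2 OR x9) — NOT x8 is true.
  11. (NOT x10 OR x4 OR NOT x2) — x4 is true.
  12. (NOT x5 OR x3 OR NOT x1) — NOT x1 is true.
  13. (NOT x3 OR NOT x9 OR x4) — x4 is true.
  14. (x7 OR x5 OR NOT x4) — x5 is true.
  15. (x3 OR x2 OR x6) — x2 is true.
  16. (NOT x1 OR x4 OR x7) — x4 is true.
  17. (x10 OR NOT x2 OR NOT x8) — NOT x8 is true.
  18. (NOT x9 OR x4 OR NOT x1) — x4 is true.
  19. (x4 OR x10 OR x9) — x4 is true.
  20. (x6 OR x2 OR x10) — x2 is true.
  21. (x2 OR NOT x9 OR x8) — x2 is true.
  22. (x1 OR NOT x8 OR NOT x10) — NOT x8 is true.

x1=F, x2=T, x3=F, x4=T, x5=T, x6=F, x7=T, x8=F, x9=F, x10=F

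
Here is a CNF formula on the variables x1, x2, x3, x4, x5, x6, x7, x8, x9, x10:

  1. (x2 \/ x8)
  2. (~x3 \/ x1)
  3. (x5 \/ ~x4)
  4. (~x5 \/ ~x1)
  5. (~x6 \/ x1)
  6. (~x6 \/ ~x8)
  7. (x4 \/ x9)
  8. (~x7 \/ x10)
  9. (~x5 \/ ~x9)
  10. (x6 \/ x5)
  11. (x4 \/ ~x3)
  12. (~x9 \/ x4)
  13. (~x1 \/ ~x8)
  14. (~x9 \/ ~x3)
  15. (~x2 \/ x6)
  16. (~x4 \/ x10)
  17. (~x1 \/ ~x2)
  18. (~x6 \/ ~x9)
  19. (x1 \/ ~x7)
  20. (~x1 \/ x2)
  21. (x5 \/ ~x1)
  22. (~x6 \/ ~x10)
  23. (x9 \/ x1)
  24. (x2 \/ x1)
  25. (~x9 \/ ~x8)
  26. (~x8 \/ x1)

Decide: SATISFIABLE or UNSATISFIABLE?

x1 = True:
  propagation gives x5=False; an empty clause results — contradiction.
x1 = False:
  propagation gives x3=False, x6=False, x5=True, x9=False; an empty clause results — contradiction.
Every branch closes, so no satisfying assignment exists.

UNSATISFIABLE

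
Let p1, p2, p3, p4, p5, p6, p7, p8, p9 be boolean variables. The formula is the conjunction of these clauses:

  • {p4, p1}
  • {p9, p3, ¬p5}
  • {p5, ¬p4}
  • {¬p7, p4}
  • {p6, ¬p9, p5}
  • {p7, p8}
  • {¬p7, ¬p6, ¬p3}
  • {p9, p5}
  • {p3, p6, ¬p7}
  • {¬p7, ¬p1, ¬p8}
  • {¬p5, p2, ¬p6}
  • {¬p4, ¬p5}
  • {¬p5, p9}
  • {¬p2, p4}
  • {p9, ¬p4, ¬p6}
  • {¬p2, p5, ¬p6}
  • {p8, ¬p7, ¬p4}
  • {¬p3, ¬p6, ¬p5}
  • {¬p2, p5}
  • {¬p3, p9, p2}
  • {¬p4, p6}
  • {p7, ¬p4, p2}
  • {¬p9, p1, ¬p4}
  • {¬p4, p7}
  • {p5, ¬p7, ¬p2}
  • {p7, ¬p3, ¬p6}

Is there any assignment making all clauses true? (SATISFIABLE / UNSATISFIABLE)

Set p1 = True and propagate.
For the remaining variables, p2 = False, p3 = False, p4 = False, p5 = False, p6 = True, p7 = False, p8 = True, p9 = True works.
So p1=1, p2=0, p3=0, p4=0, p5=0, p6=1, p7=0, p8=1, p9=1 is a satisfying assignment.

SATISFIABLE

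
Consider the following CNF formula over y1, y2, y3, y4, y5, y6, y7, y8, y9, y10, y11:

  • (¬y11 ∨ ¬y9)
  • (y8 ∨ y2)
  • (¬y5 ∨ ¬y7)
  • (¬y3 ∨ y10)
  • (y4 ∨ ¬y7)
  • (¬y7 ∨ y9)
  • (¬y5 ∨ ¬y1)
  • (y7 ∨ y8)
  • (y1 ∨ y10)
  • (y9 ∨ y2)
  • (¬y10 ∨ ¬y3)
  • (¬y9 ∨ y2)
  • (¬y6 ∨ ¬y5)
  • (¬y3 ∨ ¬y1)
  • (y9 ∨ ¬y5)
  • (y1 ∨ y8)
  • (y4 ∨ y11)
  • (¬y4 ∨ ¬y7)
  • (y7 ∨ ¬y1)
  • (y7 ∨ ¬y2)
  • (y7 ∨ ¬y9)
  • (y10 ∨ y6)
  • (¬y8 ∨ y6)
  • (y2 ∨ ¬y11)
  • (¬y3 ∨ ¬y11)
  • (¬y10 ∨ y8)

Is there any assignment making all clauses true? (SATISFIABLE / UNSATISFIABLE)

UNSATISFIABLE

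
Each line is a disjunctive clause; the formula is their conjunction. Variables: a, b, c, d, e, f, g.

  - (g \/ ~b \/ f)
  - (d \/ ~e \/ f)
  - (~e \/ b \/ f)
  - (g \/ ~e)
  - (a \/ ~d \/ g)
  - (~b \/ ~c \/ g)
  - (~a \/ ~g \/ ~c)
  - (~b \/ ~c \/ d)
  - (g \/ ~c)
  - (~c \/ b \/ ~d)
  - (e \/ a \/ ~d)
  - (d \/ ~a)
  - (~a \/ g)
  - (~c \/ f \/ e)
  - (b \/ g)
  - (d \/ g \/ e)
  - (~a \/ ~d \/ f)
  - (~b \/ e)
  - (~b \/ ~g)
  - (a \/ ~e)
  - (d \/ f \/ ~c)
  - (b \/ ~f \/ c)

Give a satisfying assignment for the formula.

a = False  b = False  c = True  d = False  e = False  f = True  g = True

Check each clause:
  1. (g \/ f \/ ~b) — ~b is true.
  2. (d \/ f \/ ~e) — ~e is true.
  3. (~e \/ b \/ f) — ~e is true.
  4. (g \/ ~e) — ~e is true.
  5. (~d \/ g \/ a) — ~d is true.
  6. (~c \/ ~b \/ g) — ~b is true.
  7. (~g \/ ~c \/ ~a) — ~a is true.
  8. (~b \/ ~c \/ d) — ~b is true.
  9. (~c \/ g) — g is true.
  10. (~d \/ ~c \/ b) — ~d is true.
  11. (~d \/ e \/ a) — ~d is true.
  12. (d \/ ~a) — ~a is true.
  13. (g \/ ~a) — ~a is true.
  14. (f \/ ~c \/ e) — f is true.
  15. (g \/ b) — g is true.
  16. (d \/ e \/ g) — g is true.
  17. (f \/ ~d \/ ~a) — ~d is true.
  18. (~b \/ e) — ~b is true.
  19. (~b \/ ~g) — ~b is true.
  20. (~e \/ a) — ~e is true.
  21. (f \/ ~c \/ d) — f is true.
  22. (b \/ c \/ ~f) — c is true.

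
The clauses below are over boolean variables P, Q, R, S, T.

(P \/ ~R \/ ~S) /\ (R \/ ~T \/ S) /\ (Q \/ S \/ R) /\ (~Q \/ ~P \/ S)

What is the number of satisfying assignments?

Case analysis on S and R:
  S=1, R=1: remaining (P,Q,T) ∈ {(1,0,0); (1,0,1); (1,1,0); (1,1,1)} — 4.
  S=1, R=0: P, Q, T free → 2^3 = 8.
  S=0, R=1: T free; 3 ways for (P,Q) × 2^1 = 6.
  S=0, R=0: remaining (P,Q,T) ∈ {(0,1,0)} — 1.
Total: 4 + 8 + 6 + 1 = 19.

19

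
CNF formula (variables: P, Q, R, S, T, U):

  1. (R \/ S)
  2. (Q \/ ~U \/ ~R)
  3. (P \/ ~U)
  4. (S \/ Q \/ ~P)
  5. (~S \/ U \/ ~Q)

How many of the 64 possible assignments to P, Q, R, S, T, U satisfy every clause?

22

Case analysis on Q and S:
  Q=1, S=1: remaining (P,R,T,U) ∈ {(1,0,0,1); (1,0,1,1); (1,1,0,1); (1,1,1,1)} — 4.
  Q=1, S=0: T free; 3 ways for (P,R,U) × 2^1 = 6.
  Q=0, S=1: T free; 5 ways for (P,R,U) × 2^1 = 10.
  Q=0, S=0: remaining (P,R,T,U) ∈ {(0,1,0,0); (0,1,1,0)} — 2.
Total: 4 + 6 + 10 + 2 = 22.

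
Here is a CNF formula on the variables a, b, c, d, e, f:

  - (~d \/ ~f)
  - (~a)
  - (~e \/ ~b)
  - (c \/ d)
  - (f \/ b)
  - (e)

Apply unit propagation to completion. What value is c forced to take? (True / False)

True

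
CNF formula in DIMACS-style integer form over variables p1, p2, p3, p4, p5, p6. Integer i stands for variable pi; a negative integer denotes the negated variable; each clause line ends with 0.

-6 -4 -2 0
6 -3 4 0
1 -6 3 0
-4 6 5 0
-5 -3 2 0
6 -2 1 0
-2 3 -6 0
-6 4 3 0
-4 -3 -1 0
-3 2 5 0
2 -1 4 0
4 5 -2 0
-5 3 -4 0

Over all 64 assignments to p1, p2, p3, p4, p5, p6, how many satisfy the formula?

Satisfying assignments:
  p1=0 p2=0 p3=0 p4=0 p5=0 p6=0
  p1=0 p2=0 p3=0 p4=0 p5=1 p6=0
  p1=0 p2=1 p3=1 p4=0 p5=1 p6=1
  p1=1 p2=0 p3=0 p4=1 p5=0 p6=1
  p1=1 p2=1 p3=0 p4=0 p5=1 p6=0
  p1=1 p2=1 p3=1 p4=0 p5=1 p6=1
That's 6 in total.

6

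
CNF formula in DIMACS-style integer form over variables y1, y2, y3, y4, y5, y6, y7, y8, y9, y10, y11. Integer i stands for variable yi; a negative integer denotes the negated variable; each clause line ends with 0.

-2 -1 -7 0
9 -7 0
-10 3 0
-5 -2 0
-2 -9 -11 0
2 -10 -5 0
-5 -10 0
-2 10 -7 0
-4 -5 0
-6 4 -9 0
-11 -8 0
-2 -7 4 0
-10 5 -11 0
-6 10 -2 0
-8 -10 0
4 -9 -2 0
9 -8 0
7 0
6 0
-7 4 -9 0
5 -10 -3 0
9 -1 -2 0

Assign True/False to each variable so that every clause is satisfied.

y1=0  y2=0  y3=0  y4=1  y5=0  y6=1  y7=1  y8=1  y9=1  y10=0  y11=0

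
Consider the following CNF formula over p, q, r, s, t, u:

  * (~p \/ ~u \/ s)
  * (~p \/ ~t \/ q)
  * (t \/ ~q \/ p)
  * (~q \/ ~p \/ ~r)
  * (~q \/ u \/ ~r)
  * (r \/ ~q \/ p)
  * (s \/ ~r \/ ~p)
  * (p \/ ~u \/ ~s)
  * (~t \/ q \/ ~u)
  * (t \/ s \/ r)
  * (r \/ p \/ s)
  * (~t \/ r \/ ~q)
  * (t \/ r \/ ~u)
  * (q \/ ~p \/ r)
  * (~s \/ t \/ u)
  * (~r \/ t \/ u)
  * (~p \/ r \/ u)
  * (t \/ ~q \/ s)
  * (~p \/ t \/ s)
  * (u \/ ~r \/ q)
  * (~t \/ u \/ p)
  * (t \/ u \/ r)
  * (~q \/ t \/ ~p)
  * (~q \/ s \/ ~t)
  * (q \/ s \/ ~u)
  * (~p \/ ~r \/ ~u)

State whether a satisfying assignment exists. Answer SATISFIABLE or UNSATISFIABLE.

UNSATISFIABLE

p = True:
  r = True:
    propagation gives q=False, t=False, s=True, u=True; an empty clause results — contradiction.
  r = False:
    propagation gives q=True, t=False; an empty clause results — contradiction.
p = False:
  t = True:
    propagation gives u=True, s=False, q=True; an empty clause results — contradiction.
  t = False:
    u = True:
      propagation gives s=False; contradiction.
    u = False:
      propagation gives s=False, r=True; contradiction.
Every branch closes, so no satisfying assignment exists.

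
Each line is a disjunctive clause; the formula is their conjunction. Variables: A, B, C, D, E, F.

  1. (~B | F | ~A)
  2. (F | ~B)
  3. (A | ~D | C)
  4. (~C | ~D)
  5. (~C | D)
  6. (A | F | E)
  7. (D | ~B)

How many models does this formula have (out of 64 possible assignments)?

13

Case analysis on D and A:
  D=T, A=T: E free; 3 ways for (B,C,F) × 2^1 = 6.
  D=T, A=F: a clause becomes empty — 0.
  D=F, A=T: remaining (B,C,E,F) ∈ {(F,F,F,F); (F,F,F,T); (F,F,T,F); (F,F,T,T)} — 4.
  D=F, A=F: remaining (B,C,E,F) ∈ {(F,F,F,T); (F,F,T,F); (F,F,T,T)} — 3.
Total: 6 + 0 + 4 + 3 = 13.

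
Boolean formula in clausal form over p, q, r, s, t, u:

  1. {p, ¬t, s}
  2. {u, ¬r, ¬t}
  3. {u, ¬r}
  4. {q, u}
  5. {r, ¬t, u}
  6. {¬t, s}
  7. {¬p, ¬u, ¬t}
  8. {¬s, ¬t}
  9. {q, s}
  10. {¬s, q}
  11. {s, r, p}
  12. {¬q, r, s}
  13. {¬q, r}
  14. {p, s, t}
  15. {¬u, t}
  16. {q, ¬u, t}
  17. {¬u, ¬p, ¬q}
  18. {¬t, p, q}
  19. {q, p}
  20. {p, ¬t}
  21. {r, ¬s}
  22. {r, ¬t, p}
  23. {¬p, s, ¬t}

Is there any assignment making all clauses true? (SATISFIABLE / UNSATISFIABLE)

t = True:
  propagation gives s=True; an empty clause results — contradiction.
t = False:
  propagation gives u=False, r=False, q=True; an empty clause results — contradiction.
Every branch closes, so no satisfying assignment exists.

UNSATISFIABLE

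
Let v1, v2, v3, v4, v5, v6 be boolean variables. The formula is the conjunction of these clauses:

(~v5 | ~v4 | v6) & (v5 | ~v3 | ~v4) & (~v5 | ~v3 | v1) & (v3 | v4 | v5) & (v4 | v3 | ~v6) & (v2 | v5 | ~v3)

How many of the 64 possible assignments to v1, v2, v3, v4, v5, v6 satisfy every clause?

26

Split on v3, then v5.
  v3=1, v5=1: v2 free; 3 ways for (v1,v4,v6) × 2^1 = 6.
  v3=1, v5=0: remaining (v1,v2,v4,v6) ∈ {(0,1,0,0); (0,1,0,1); (1,1,0,0); (1,1,0,1)} — 4.
  v3=0, v5=1: v1, v2 free; 2 ways for (v4,v6) × 2^2 = 8.
  v3=0, v5=0: forces v4=1; v1, v2, v6 free → 2^3 = 8.
Total: 6 + 4 + 8 + 8 = 26.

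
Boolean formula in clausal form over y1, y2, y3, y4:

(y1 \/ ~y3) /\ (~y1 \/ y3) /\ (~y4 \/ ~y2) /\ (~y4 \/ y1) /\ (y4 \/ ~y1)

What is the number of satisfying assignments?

Satisfying assignments:
  y1=0 y2=0 y3=0 y4=0
  y1=0 y2=1 y3=0 y4=0
  y1=1 y2=0 y3=1 y4=1
Count: 3.

3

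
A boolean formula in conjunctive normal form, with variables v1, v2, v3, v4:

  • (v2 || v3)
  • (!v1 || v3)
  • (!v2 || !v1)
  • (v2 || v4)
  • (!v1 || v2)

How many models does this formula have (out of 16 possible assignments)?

5

The models are:
  v1=0 v2=0 v3=1 v4=1
  v1=0 v2=1 v3=0 v4=0
  v1=0 v2=1 v3=0 v4=1
  v1=0 v2=1 v3=1 v4=0
  v1=0 v2=1 v3=1 v4=1
That's 5 in total.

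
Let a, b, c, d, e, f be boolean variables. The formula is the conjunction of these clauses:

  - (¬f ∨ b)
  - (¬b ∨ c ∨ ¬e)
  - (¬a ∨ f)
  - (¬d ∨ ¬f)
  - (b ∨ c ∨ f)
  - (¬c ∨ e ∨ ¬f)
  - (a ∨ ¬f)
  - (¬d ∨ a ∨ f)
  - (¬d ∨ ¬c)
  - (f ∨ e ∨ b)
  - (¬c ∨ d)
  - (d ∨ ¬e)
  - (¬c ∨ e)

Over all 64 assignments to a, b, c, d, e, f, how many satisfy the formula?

2

The models are:
  a=0 b=1 c=0 d=0 e=0 f=0
  a=1 b=1 c=0 d=0 e=0 f=1
Count: 2.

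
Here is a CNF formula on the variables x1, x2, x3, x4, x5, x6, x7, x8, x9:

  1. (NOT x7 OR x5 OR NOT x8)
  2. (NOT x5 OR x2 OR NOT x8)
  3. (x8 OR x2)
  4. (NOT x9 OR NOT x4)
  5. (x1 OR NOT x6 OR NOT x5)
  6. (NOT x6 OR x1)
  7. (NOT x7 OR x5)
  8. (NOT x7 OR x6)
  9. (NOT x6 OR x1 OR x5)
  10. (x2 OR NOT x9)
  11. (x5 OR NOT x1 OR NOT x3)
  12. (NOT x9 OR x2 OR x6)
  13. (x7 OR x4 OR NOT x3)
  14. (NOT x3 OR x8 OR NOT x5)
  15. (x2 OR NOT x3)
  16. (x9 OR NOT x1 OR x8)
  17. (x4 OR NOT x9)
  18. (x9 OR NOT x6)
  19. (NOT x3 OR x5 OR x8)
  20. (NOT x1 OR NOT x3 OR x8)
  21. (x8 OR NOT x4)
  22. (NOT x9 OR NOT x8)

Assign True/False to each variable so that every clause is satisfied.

Pure literal: x2 appears only positively; assign x2 = True.
x3 occurs only negated in the remaining clauses — set x3 = False.
Set x1 = True and propagate.
Branch on x4: take x4 = True.
  then x9 is forced to False.
  then x8 is forced to True.
  then x6 is forced to False.
  then x7 is forced to False.
x5 is now unconstrained; take x5 = True.
Every clause has at least one true literal under this assignment.

x1=True  x2=True  x3=False  x4=True  x5=True  x6=False  x7=False  x8=True  x9=False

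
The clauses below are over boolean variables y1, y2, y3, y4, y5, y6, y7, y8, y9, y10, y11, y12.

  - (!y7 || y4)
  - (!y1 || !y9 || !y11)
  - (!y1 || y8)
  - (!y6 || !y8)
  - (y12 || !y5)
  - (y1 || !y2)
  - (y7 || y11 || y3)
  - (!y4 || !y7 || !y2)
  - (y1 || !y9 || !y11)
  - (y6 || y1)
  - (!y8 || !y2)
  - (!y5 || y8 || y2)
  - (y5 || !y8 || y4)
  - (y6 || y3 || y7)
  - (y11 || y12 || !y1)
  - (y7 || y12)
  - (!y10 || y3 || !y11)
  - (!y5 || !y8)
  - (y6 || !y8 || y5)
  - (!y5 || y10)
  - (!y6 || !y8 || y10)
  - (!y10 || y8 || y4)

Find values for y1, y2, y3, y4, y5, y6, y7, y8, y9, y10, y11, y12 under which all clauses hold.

y1=F, y2=F, y3=T, y4=T, y5=F, y6=T, y7=F, y8=F, y9=F, y10=F, y11=T, y12=T

Pure literal: y3 appears only positively; assign y3 = True.
y9 occurs only negated in the remaining clauses — set y9 = False.
Branch on y1: take y1 = False.
  then y2 is forced to False.
  then y6 is forced to True.
  then y8 is forced to False.
  then y5 is forced to False.
Try y4 = True.
Try y7 = False.
  then y12 is forced to True.
y10, y11 are now unconstrained; take y10 = False, y11 = True.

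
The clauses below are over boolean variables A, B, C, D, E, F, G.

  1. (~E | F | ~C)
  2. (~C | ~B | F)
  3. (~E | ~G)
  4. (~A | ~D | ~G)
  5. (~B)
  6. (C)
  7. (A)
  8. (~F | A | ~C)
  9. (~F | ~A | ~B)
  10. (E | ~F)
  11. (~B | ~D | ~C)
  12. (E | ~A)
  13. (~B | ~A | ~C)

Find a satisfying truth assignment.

A=T, B=F, C=T, D=F, E=T, F=T, G=F

(~B) is a unit clause, so B = False.
(C) is a unit clause, so C = True.
Unit propagation: (A) forces A = True.
Unit propagation: (E) forces E = True.
(F) is a unit clause, so F = True.
Unit propagation: (~G) forces G = False.
D is now unconstrained; take D = False.
Every clause has at least one true literal under this assignment.
Check each clause:
  1. (~E | F | ~C) — F is true.
  2. (F | ~C | ~B) — F is true.
  3. (~E | ~G) — ~G is true.
  4. (~G | ~A | ~D) — ~G is true.
  5. (~B) — ~B is true.
  6. (C) — C is true.
  7. (A) — A is true.
  8. (~F | ~C | A) — A is true.
  9. (~A | ~B | ~F) — ~B is true.
  10. (~F | E) — E is true.
  11. (~D | ~C | ~B) — ~D is true.
  12. (~A | E) — E is true.
  13. (~B | ~A | ~C) — ~B is true.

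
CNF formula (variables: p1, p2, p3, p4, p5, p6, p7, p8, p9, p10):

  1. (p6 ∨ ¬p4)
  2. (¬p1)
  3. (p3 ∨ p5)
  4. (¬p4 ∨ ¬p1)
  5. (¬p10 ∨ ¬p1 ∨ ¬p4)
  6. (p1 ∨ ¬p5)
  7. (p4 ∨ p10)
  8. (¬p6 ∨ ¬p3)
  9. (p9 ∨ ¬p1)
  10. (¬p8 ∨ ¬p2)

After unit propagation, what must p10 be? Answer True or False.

True

Unit clause (¬p1) sets p1 = False.
In (¬p5 ∨ p1), p1 is now false; ¬p5 must hold, so p5 = False.
In (p5 ∨ p3), p5 is now false; p3 must hold, so p3 = True.
From (¬p3 ∨ ¬p6) and p3 = True: p6 = False.
In (p6 ∨ ¬p4), p6 is now false; ¬p4 must hold, so p4 = False.
(p10 ∨ p4): since p4 = False, the clause reduces to (p10). p10 = True.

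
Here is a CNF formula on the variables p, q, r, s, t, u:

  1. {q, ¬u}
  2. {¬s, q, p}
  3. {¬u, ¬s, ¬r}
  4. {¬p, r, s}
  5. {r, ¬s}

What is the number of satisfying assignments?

24

Split on s, then r.
  s=T, r=T: t free; 3 ways for (p,q,u) × 2^1 = 6.
  s=T, r=F: a clause becomes empty — 0.
  s=F, r=T: p, t free; 3 ways for (q,u) × 2^2 = 12.
  s=F, r=F: t free; 3 ways for (p,q,u) × 2^1 = 6.
Total: 6 + 0 + 12 + 6 = 24.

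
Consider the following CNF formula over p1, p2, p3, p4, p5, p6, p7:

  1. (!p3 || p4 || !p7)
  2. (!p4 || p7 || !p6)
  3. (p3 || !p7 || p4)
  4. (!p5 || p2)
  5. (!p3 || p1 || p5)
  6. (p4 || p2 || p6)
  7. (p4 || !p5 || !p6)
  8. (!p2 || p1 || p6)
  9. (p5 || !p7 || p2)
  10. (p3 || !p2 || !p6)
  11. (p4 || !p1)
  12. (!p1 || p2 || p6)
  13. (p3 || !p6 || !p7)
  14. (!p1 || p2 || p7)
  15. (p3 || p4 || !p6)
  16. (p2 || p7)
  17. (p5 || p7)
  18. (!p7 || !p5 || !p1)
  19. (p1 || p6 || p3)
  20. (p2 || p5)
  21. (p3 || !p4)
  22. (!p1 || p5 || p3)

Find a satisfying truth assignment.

Branch on p1: take p1 = False.
Set p2 = True and propagate.
  then p6 is forced to True.
  then p3 is forced to True.
  then p5 is forced to True.
  then p4 is forced to True.
  then p7 is forced to True.
Every clause has at least one true literal under this assignment.

p1=F, p2=T, p3=T, p4=T, p5=T, p6=T, p7=T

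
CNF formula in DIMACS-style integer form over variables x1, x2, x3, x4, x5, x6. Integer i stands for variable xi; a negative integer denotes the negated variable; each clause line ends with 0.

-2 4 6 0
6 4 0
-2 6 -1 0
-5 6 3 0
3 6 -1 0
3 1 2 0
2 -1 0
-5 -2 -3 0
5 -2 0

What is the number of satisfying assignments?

Split on x2, then x6.
  x2=1, x6=1: remaining (x1,x3,x4,x5) ∈ {(0,0,0,1); (0,0,1,1); (1,0,0,1); (1,0,1,1)} — 4.
  x2=1, x6=0: a clause becomes empty — 0.
  x2=0, x6=1: remaining (x1,x3,x4,x5) ∈ {(0,1,0,0); (0,1,0,1); (0,1,1,0); (0,1,1,1)} — 4.
  x2=0, x6=0: remaining (x1,x3,x4,x5) ∈ {(0,1,1,0); (0,1,1,1)} — 2.
Total: 4 + 0 + 4 + 2 = 10.

10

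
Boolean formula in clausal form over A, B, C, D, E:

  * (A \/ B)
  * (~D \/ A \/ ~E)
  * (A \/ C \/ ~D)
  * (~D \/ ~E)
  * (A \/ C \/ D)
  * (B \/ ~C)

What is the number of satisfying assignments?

Split on A, then D.
  A=T, D=T: remaining (B,C,E) ∈ {(F,F,F); (T,F,F); (T,T,F)} — 3.
  A=T, D=F: E free; 3 ways for (B,C) × 2^1 = 6.
  A=F, D=T: remaining (B,C,E) ∈ {(T,T,F)} — 1.
  A=F, D=F: remaining (B,C,E) ∈ {(T,T,F); (T,T,T)} — 2.
Total: 3 + 6 + 1 + 2 = 12.

12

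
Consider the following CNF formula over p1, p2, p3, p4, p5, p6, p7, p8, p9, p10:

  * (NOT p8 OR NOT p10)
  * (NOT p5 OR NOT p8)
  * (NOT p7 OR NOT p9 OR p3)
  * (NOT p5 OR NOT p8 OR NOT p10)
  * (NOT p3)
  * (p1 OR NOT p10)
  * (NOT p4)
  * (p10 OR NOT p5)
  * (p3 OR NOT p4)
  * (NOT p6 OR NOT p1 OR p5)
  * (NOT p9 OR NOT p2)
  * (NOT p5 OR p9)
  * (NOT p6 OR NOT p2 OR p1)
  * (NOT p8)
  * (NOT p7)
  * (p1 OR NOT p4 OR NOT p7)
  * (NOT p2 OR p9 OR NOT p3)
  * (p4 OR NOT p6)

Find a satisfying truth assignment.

The clause (NOT p3) is unit: p3 must be False.
Unit propagation: (NOT p4) forces p4 = False.
Unit propagation: (NOT p8) forces p8 = False.
Unit propagation: (NOT p7) forces p7 = False.
(NOT p6) is a unit clause, so p6 = False.
p1 occurs only positively in the remaining clauses — set p1 = True.
Pure literal: p2 appears only negated; assign p2 = False.
Set p5 = False and propagate.
p9, p10 are now unconstrained; take p9 = False, p10 = True.

p1=True, p2=False, p3=False, p4=False, p5=False, p6=False, p7=False, p8=False, p9=False, p10=True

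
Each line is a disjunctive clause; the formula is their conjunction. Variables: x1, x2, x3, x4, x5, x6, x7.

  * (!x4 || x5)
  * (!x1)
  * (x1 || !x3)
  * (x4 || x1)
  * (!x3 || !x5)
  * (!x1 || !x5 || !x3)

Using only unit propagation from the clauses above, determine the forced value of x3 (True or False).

False

(!x1) is a unit clause: x1 = False.
In (!x3 || x1), x1 is now false; !x3 must hold, so x3 = False.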